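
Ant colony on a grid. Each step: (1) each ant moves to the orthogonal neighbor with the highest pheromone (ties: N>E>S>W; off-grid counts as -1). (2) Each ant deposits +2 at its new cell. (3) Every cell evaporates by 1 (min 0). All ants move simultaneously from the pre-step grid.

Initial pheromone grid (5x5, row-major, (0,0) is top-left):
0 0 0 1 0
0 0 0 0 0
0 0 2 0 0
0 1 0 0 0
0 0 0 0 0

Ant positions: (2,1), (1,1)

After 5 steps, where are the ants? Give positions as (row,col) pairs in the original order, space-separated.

Step 1: ant0:(2,1)->E->(2,2) | ant1:(1,1)->N->(0,1)
  grid max=3 at (2,2)
Step 2: ant0:(2,2)->N->(1,2) | ant1:(0,1)->E->(0,2)
  grid max=2 at (2,2)
Step 3: ant0:(1,2)->S->(2,2) | ant1:(0,2)->S->(1,2)
  grid max=3 at (2,2)
Step 4: ant0:(2,2)->N->(1,2) | ant1:(1,2)->S->(2,2)
  grid max=4 at (2,2)
Step 5: ant0:(1,2)->S->(2,2) | ant1:(2,2)->N->(1,2)
  grid max=5 at (2,2)

(2,2) (1,2)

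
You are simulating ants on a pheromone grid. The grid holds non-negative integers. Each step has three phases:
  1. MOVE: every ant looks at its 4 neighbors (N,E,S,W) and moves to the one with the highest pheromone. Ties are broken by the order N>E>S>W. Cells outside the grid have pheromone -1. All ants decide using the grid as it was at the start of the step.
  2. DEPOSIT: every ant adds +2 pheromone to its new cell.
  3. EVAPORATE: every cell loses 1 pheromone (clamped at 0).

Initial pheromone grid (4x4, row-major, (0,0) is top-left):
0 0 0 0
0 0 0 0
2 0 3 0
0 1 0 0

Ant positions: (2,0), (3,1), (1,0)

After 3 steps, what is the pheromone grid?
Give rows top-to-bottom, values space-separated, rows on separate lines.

After step 1: ants at (1,0),(2,1),(2,0)
  0 0 0 0
  1 0 0 0
  3 1 2 0
  0 0 0 0
After step 2: ants at (2,0),(2,0),(1,0)
  0 0 0 0
  2 0 0 0
  6 0 1 0
  0 0 0 0
After step 3: ants at (1,0),(1,0),(2,0)
  0 0 0 0
  5 0 0 0
  7 0 0 0
  0 0 0 0

0 0 0 0
5 0 0 0
7 0 0 0
0 0 0 0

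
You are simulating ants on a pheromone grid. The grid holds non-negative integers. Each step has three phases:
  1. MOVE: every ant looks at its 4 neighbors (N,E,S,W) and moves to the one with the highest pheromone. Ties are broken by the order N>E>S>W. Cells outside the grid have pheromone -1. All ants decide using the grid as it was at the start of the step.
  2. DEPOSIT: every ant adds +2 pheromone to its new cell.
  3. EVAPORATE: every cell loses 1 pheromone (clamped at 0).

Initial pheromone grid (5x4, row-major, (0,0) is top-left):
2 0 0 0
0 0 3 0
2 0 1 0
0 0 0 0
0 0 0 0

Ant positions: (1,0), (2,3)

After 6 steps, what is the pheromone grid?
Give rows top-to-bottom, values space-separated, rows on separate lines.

After step 1: ants at (0,0),(2,2)
  3 0 0 0
  0 0 2 0
  1 0 2 0
  0 0 0 0
  0 0 0 0
After step 2: ants at (0,1),(1,2)
  2 1 0 0
  0 0 3 0
  0 0 1 0
  0 0 0 0
  0 0 0 0
After step 3: ants at (0,0),(2,2)
  3 0 0 0
  0 0 2 0
  0 0 2 0
  0 0 0 0
  0 0 0 0
After step 4: ants at (0,1),(1,2)
  2 1 0 0
  0 0 3 0
  0 0 1 0
  0 0 0 0
  0 0 0 0
After step 5: ants at (0,0),(2,2)
  3 0 0 0
  0 0 2 0
  0 0 2 0
  0 0 0 0
  0 0 0 0
After step 6: ants at (0,1),(1,2)
  2 1 0 0
  0 0 3 0
  0 0 1 0
  0 0 0 0
  0 0 0 0

2 1 0 0
0 0 3 0
0 0 1 0
0 0 0 0
0 0 0 0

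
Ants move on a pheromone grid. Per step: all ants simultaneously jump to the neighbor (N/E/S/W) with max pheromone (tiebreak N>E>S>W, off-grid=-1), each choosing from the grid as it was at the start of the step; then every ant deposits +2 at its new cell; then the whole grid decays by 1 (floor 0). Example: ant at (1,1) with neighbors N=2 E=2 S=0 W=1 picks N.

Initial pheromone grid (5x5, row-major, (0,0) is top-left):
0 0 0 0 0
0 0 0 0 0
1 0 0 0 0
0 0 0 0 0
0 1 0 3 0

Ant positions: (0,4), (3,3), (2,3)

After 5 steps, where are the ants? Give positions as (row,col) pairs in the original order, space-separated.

Step 1: ant0:(0,4)->S->(1,4) | ant1:(3,3)->S->(4,3) | ant2:(2,3)->N->(1,3)
  grid max=4 at (4,3)
Step 2: ant0:(1,4)->W->(1,3) | ant1:(4,3)->N->(3,3) | ant2:(1,3)->E->(1,4)
  grid max=3 at (4,3)
Step 3: ant0:(1,3)->E->(1,4) | ant1:(3,3)->S->(4,3) | ant2:(1,4)->W->(1,3)
  grid max=4 at (4,3)
Step 4: ant0:(1,4)->W->(1,3) | ant1:(4,3)->N->(3,3) | ant2:(1,3)->E->(1,4)
  grid max=4 at (1,3)
Step 5: ant0:(1,3)->E->(1,4) | ant1:(3,3)->S->(4,3) | ant2:(1,4)->W->(1,3)
  grid max=5 at (1,3)

(1,4) (4,3) (1,3)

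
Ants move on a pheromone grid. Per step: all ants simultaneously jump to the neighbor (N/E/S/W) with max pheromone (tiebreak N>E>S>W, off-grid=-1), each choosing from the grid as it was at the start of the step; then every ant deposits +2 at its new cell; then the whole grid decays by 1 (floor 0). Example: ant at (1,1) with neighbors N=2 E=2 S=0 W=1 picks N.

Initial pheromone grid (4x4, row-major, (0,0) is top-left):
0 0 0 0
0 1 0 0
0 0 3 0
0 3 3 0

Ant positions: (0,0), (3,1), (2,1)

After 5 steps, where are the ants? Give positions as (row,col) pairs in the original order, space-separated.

Step 1: ant0:(0,0)->E->(0,1) | ant1:(3,1)->E->(3,2) | ant2:(2,1)->E->(2,2)
  grid max=4 at (2,2)
Step 2: ant0:(0,1)->E->(0,2) | ant1:(3,2)->N->(2,2) | ant2:(2,2)->S->(3,2)
  grid max=5 at (2,2)
Step 3: ant0:(0,2)->E->(0,3) | ant1:(2,2)->S->(3,2) | ant2:(3,2)->N->(2,2)
  grid max=6 at (2,2)
Step 4: ant0:(0,3)->S->(1,3) | ant1:(3,2)->N->(2,2) | ant2:(2,2)->S->(3,2)
  grid max=7 at (2,2)
Step 5: ant0:(1,3)->N->(0,3) | ant1:(2,2)->S->(3,2) | ant2:(3,2)->N->(2,2)
  grid max=8 at (2,2)

(0,3) (3,2) (2,2)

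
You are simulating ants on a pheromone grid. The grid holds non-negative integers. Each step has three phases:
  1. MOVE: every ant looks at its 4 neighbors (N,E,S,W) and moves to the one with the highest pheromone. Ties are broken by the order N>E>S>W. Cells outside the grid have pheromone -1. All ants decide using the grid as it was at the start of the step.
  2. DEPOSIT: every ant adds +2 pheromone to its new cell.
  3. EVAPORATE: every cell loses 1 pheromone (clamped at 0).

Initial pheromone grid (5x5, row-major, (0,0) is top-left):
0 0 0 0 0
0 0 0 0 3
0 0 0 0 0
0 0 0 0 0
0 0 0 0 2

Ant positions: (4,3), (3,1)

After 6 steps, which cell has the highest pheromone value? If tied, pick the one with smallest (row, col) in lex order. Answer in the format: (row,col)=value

Answer: (4,4)=2

Derivation:
Step 1: ant0:(4,3)->E->(4,4) | ant1:(3,1)->N->(2,1)
  grid max=3 at (4,4)
Step 2: ant0:(4,4)->N->(3,4) | ant1:(2,1)->N->(1,1)
  grid max=2 at (4,4)
Step 3: ant0:(3,4)->S->(4,4) | ant1:(1,1)->N->(0,1)
  grid max=3 at (4,4)
Step 4: ant0:(4,4)->N->(3,4) | ant1:(0,1)->E->(0,2)
  grid max=2 at (4,4)
Step 5: ant0:(3,4)->S->(4,4) | ant1:(0,2)->E->(0,3)
  grid max=3 at (4,4)
Step 6: ant0:(4,4)->N->(3,4) | ant1:(0,3)->E->(0,4)
  grid max=2 at (4,4)
Final grid:
  0 0 0 0 1
  0 0 0 0 0
  0 0 0 0 0
  0 0 0 0 1
  0 0 0 0 2
Max pheromone 2 at (4,4)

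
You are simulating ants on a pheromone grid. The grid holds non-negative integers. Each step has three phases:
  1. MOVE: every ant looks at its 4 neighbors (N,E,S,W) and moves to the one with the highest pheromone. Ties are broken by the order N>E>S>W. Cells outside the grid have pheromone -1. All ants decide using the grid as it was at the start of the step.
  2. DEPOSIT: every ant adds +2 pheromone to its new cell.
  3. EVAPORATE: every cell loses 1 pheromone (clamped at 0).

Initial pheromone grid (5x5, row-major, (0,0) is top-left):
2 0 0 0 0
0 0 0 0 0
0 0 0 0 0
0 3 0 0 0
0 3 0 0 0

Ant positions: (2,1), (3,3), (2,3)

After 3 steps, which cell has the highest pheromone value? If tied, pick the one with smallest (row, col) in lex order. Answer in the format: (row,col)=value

Step 1: ant0:(2,1)->S->(3,1) | ant1:(3,3)->N->(2,3) | ant2:(2,3)->N->(1,3)
  grid max=4 at (3,1)
Step 2: ant0:(3,1)->S->(4,1) | ant1:(2,3)->N->(1,3) | ant2:(1,3)->S->(2,3)
  grid max=3 at (3,1)
Step 3: ant0:(4,1)->N->(3,1) | ant1:(1,3)->S->(2,3) | ant2:(2,3)->N->(1,3)
  grid max=4 at (3,1)
Final grid:
  0 0 0 0 0
  0 0 0 3 0
  0 0 0 3 0
  0 4 0 0 0
  0 2 0 0 0
Max pheromone 4 at (3,1)

Answer: (3,1)=4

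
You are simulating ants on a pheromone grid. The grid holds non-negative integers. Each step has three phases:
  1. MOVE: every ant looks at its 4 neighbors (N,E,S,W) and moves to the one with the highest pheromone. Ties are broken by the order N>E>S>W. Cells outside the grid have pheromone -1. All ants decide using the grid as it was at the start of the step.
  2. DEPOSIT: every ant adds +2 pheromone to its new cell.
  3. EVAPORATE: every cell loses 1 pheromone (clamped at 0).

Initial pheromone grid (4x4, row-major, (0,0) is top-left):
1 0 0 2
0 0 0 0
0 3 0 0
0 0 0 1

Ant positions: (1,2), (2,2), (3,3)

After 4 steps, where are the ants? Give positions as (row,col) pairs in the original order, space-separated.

Step 1: ant0:(1,2)->N->(0,2) | ant1:(2,2)->W->(2,1) | ant2:(3,3)->N->(2,3)
  grid max=4 at (2,1)
Step 2: ant0:(0,2)->E->(0,3) | ant1:(2,1)->N->(1,1) | ant2:(2,3)->N->(1,3)
  grid max=3 at (2,1)
Step 3: ant0:(0,3)->S->(1,3) | ant1:(1,1)->S->(2,1) | ant2:(1,3)->N->(0,3)
  grid max=4 at (2,1)
Step 4: ant0:(1,3)->N->(0,3) | ant1:(2,1)->N->(1,1) | ant2:(0,3)->S->(1,3)
  grid max=4 at (0,3)

(0,3) (1,1) (1,3)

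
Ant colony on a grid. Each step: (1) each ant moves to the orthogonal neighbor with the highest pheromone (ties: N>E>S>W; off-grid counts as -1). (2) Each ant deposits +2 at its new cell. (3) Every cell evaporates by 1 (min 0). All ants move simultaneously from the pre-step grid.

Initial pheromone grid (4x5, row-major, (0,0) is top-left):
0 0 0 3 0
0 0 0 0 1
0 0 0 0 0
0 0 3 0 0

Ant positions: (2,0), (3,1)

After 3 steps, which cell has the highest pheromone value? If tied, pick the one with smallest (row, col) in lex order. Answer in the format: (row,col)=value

Step 1: ant0:(2,0)->N->(1,0) | ant1:(3,1)->E->(3,2)
  grid max=4 at (3,2)
Step 2: ant0:(1,0)->N->(0,0) | ant1:(3,2)->N->(2,2)
  grid max=3 at (3,2)
Step 3: ant0:(0,0)->E->(0,1) | ant1:(2,2)->S->(3,2)
  grid max=4 at (3,2)
Final grid:
  0 1 0 0 0
  0 0 0 0 0
  0 0 0 0 0
  0 0 4 0 0
Max pheromone 4 at (3,2)

Answer: (3,2)=4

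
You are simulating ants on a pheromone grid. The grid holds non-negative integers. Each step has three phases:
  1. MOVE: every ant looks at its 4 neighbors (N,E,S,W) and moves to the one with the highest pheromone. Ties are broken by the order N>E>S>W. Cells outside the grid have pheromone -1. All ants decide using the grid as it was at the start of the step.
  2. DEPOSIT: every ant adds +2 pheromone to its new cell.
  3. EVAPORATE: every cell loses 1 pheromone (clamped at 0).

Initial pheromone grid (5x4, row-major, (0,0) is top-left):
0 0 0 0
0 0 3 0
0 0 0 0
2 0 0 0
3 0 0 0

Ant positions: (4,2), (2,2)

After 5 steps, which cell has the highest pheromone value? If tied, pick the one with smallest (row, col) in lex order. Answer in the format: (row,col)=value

Answer: (1,2)=8

Derivation:
Step 1: ant0:(4,2)->N->(3,2) | ant1:(2,2)->N->(1,2)
  grid max=4 at (1,2)
Step 2: ant0:(3,2)->N->(2,2) | ant1:(1,2)->N->(0,2)
  grid max=3 at (1,2)
Step 3: ant0:(2,2)->N->(1,2) | ant1:(0,2)->S->(1,2)
  grid max=6 at (1,2)
Step 4: ant0:(1,2)->N->(0,2) | ant1:(1,2)->N->(0,2)
  grid max=5 at (1,2)
Step 5: ant0:(0,2)->S->(1,2) | ant1:(0,2)->S->(1,2)
  grid max=8 at (1,2)
Final grid:
  0 0 2 0
  0 0 8 0
  0 0 0 0
  0 0 0 0
  0 0 0 0
Max pheromone 8 at (1,2)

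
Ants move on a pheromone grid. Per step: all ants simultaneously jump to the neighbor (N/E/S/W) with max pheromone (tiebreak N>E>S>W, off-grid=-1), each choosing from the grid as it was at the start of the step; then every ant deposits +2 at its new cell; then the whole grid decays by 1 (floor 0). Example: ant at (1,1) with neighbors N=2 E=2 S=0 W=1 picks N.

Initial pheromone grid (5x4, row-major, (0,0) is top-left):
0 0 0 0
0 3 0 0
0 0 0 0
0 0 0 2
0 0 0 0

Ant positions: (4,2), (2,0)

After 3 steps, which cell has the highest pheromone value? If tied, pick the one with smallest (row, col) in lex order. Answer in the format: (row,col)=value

Answer: (1,1)=2

Derivation:
Step 1: ant0:(4,2)->N->(3,2) | ant1:(2,0)->N->(1,0)
  grid max=2 at (1,1)
Step 2: ant0:(3,2)->E->(3,3) | ant1:(1,0)->E->(1,1)
  grid max=3 at (1,1)
Step 3: ant0:(3,3)->N->(2,3) | ant1:(1,1)->N->(0,1)
  grid max=2 at (1,1)
Final grid:
  0 1 0 0
  0 2 0 0
  0 0 0 1
  0 0 0 1
  0 0 0 0
Max pheromone 2 at (1,1)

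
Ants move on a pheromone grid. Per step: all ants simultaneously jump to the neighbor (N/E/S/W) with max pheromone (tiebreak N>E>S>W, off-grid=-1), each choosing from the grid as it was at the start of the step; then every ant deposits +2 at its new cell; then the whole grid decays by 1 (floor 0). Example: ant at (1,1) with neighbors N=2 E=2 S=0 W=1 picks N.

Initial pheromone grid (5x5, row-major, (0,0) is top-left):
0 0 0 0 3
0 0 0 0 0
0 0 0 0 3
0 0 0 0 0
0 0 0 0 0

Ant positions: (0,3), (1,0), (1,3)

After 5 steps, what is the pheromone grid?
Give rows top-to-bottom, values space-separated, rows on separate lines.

After step 1: ants at (0,4),(0,0),(0,3)
  1 0 0 1 4
  0 0 0 0 0
  0 0 0 0 2
  0 0 0 0 0
  0 0 0 0 0
After step 2: ants at (0,3),(0,1),(0,4)
  0 1 0 2 5
  0 0 0 0 0
  0 0 0 0 1
  0 0 0 0 0
  0 0 0 0 0
After step 3: ants at (0,4),(0,2),(0,3)
  0 0 1 3 6
  0 0 0 0 0
  0 0 0 0 0
  0 0 0 0 0
  0 0 0 0 0
After step 4: ants at (0,3),(0,3),(0,4)
  0 0 0 6 7
  0 0 0 0 0
  0 0 0 0 0
  0 0 0 0 0
  0 0 0 0 0
After step 5: ants at (0,4),(0,4),(0,3)
  0 0 0 7 10
  0 0 0 0 0
  0 0 0 0 0
  0 0 0 0 0
  0 0 0 0 0

0 0 0 7 10
0 0 0 0 0
0 0 0 0 0
0 0 0 0 0
0 0 0 0 0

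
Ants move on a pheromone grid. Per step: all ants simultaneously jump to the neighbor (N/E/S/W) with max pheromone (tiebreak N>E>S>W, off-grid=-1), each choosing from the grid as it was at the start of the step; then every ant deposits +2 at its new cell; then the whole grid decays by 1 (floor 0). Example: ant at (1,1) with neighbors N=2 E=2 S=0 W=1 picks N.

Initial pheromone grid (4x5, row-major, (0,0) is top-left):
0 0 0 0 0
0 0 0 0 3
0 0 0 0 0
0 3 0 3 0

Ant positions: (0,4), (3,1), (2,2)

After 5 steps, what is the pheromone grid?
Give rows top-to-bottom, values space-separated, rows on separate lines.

After step 1: ants at (1,4),(2,1),(1,2)
  0 0 0 0 0
  0 0 1 0 4
  0 1 0 0 0
  0 2 0 2 0
After step 2: ants at (0,4),(3,1),(0,2)
  0 0 1 0 1
  0 0 0 0 3
  0 0 0 0 0
  0 3 0 1 0
After step 3: ants at (1,4),(2,1),(0,3)
  0 0 0 1 0
  0 0 0 0 4
  0 1 0 0 0
  0 2 0 0 0
After step 4: ants at (0,4),(3,1),(0,4)
  0 0 0 0 3
  0 0 0 0 3
  0 0 0 0 0
  0 3 0 0 0
After step 5: ants at (1,4),(2,1),(1,4)
  0 0 0 0 2
  0 0 0 0 6
  0 1 0 0 0
  0 2 0 0 0

0 0 0 0 2
0 0 0 0 6
0 1 0 0 0
0 2 0 0 0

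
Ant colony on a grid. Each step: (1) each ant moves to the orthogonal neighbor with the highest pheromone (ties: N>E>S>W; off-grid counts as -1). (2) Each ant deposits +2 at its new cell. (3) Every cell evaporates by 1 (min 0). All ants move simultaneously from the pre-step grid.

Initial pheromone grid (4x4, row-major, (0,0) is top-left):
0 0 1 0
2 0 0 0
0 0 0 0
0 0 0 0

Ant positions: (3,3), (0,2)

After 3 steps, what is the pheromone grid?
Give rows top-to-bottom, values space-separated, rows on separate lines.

After step 1: ants at (2,3),(0,3)
  0 0 0 1
  1 0 0 0
  0 0 0 1
  0 0 0 0
After step 2: ants at (1,3),(1,3)
  0 0 0 0
  0 0 0 3
  0 0 0 0
  0 0 0 0
After step 3: ants at (0,3),(0,3)
  0 0 0 3
  0 0 0 2
  0 0 0 0
  0 0 0 0

0 0 0 3
0 0 0 2
0 0 0 0
0 0 0 0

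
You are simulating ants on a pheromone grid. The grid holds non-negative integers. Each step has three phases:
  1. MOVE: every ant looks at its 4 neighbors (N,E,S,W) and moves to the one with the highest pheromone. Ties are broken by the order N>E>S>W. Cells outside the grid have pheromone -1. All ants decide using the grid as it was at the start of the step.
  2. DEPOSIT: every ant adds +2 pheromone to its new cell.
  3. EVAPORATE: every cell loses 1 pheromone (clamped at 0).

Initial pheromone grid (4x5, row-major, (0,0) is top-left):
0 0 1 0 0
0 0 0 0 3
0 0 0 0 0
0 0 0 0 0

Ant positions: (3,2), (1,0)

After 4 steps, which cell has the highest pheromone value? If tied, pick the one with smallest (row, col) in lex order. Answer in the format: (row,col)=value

Step 1: ant0:(3,2)->N->(2,2) | ant1:(1,0)->N->(0,0)
  grid max=2 at (1,4)
Step 2: ant0:(2,2)->N->(1,2) | ant1:(0,0)->E->(0,1)
  grid max=1 at (0,1)
Step 3: ant0:(1,2)->N->(0,2) | ant1:(0,1)->E->(0,2)
  grid max=3 at (0,2)
Step 4: ant0:(0,2)->E->(0,3) | ant1:(0,2)->E->(0,3)
  grid max=3 at (0,3)
Final grid:
  0 0 2 3 0
  0 0 0 0 0
  0 0 0 0 0
  0 0 0 0 0
Max pheromone 3 at (0,3)

Answer: (0,3)=3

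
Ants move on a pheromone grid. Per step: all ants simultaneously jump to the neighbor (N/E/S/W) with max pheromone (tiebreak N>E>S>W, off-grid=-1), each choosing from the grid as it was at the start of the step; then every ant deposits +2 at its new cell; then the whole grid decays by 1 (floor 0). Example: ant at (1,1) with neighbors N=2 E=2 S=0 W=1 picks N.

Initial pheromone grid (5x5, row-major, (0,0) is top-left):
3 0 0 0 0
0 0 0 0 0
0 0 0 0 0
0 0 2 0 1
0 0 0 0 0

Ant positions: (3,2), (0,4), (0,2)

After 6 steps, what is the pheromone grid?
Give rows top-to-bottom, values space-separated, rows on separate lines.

After step 1: ants at (2,2),(1,4),(0,3)
  2 0 0 1 0
  0 0 0 0 1
  0 0 1 0 0
  0 0 1 0 0
  0 0 0 0 0
After step 2: ants at (3,2),(0,4),(0,4)
  1 0 0 0 3
  0 0 0 0 0
  0 0 0 0 0
  0 0 2 0 0
  0 0 0 0 0
After step 3: ants at (2,2),(1,4),(1,4)
  0 0 0 0 2
  0 0 0 0 3
  0 0 1 0 0
  0 0 1 0 0
  0 0 0 0 0
After step 4: ants at (3,2),(0,4),(0,4)
  0 0 0 0 5
  0 0 0 0 2
  0 0 0 0 0
  0 0 2 0 0
  0 0 0 0 0
After step 5: ants at (2,2),(1,4),(1,4)
  0 0 0 0 4
  0 0 0 0 5
  0 0 1 0 0
  0 0 1 0 0
  0 0 0 0 0
After step 6: ants at (3,2),(0,4),(0,4)
  0 0 0 0 7
  0 0 0 0 4
  0 0 0 0 0
  0 0 2 0 0
  0 0 0 0 0

0 0 0 0 7
0 0 0 0 4
0 0 0 0 0
0 0 2 0 0
0 0 0 0 0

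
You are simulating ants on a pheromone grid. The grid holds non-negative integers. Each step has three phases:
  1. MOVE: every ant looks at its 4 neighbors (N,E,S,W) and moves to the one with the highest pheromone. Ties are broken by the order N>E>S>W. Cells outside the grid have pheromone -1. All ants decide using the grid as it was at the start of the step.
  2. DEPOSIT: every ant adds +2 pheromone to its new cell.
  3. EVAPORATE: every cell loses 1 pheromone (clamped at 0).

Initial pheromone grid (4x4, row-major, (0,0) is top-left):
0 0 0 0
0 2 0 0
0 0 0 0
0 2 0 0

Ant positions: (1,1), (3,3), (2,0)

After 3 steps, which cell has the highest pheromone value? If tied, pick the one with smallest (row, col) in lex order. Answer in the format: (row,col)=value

Answer: (0,1)=3

Derivation:
Step 1: ant0:(1,1)->N->(0,1) | ant1:(3,3)->N->(2,3) | ant2:(2,0)->N->(1,0)
  grid max=1 at (0,1)
Step 2: ant0:(0,1)->S->(1,1) | ant1:(2,3)->N->(1,3) | ant2:(1,0)->E->(1,1)
  grid max=4 at (1,1)
Step 3: ant0:(1,1)->N->(0,1) | ant1:(1,3)->N->(0,3) | ant2:(1,1)->N->(0,1)
  grid max=3 at (0,1)
Final grid:
  0 3 0 1
  0 3 0 0
  0 0 0 0
  0 0 0 0
Max pheromone 3 at (0,1)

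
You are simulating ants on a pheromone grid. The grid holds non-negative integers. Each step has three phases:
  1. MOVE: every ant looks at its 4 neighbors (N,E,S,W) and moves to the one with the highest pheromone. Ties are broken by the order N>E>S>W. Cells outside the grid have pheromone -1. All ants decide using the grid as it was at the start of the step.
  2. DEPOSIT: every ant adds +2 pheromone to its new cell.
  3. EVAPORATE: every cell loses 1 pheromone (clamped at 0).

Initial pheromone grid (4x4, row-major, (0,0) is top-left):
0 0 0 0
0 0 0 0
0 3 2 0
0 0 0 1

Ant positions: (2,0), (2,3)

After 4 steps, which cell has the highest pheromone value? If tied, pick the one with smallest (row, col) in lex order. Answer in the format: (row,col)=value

Answer: (2,1)=7

Derivation:
Step 1: ant0:(2,0)->E->(2,1) | ant1:(2,3)->W->(2,2)
  grid max=4 at (2,1)
Step 2: ant0:(2,1)->E->(2,2) | ant1:(2,2)->W->(2,1)
  grid max=5 at (2,1)
Step 3: ant0:(2,2)->W->(2,1) | ant1:(2,1)->E->(2,2)
  grid max=6 at (2,1)
Step 4: ant0:(2,1)->E->(2,2) | ant1:(2,2)->W->(2,1)
  grid max=7 at (2,1)
Final grid:
  0 0 0 0
  0 0 0 0
  0 7 6 0
  0 0 0 0
Max pheromone 7 at (2,1)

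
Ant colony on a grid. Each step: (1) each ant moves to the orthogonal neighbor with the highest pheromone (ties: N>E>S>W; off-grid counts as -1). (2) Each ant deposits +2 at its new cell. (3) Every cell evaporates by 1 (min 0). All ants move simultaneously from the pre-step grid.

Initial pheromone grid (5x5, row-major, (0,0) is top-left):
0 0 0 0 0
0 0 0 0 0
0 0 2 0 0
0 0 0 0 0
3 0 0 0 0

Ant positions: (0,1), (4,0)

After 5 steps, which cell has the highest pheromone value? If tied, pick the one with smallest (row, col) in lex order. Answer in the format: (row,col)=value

Answer: (4,0)=2

Derivation:
Step 1: ant0:(0,1)->E->(0,2) | ant1:(4,0)->N->(3,0)
  grid max=2 at (4,0)
Step 2: ant0:(0,2)->E->(0,3) | ant1:(3,0)->S->(4,0)
  grid max=3 at (4,0)
Step 3: ant0:(0,3)->E->(0,4) | ant1:(4,0)->N->(3,0)
  grid max=2 at (4,0)
Step 4: ant0:(0,4)->S->(1,4) | ant1:(3,0)->S->(4,0)
  grid max=3 at (4,0)
Step 5: ant0:(1,4)->N->(0,4) | ant1:(4,0)->N->(3,0)
  grid max=2 at (4,0)
Final grid:
  0 0 0 0 1
  0 0 0 0 0
  0 0 0 0 0
  1 0 0 0 0
  2 0 0 0 0
Max pheromone 2 at (4,0)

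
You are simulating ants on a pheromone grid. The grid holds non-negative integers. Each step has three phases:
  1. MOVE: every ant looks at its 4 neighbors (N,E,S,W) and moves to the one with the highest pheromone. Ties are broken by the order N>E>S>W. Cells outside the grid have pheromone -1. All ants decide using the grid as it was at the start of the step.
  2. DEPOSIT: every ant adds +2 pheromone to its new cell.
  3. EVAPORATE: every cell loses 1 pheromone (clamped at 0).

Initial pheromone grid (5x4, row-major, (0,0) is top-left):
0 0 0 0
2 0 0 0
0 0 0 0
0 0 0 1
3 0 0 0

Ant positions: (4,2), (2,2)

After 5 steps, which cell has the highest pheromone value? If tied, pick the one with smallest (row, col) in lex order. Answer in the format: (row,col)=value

Step 1: ant0:(4,2)->N->(3,2) | ant1:(2,2)->N->(1,2)
  grid max=2 at (4,0)
Step 2: ant0:(3,2)->N->(2,2) | ant1:(1,2)->N->(0,2)
  grid max=1 at (0,2)
Step 3: ant0:(2,2)->N->(1,2) | ant1:(0,2)->E->(0,3)
  grid max=1 at (0,3)
Step 4: ant0:(1,2)->N->(0,2) | ant1:(0,3)->S->(1,3)
  grid max=1 at (0,2)
Step 5: ant0:(0,2)->E->(0,3) | ant1:(1,3)->N->(0,3)
  grid max=3 at (0,3)
Final grid:
  0 0 0 3
  0 0 0 0
  0 0 0 0
  0 0 0 0
  0 0 0 0
Max pheromone 3 at (0,3)

Answer: (0,3)=3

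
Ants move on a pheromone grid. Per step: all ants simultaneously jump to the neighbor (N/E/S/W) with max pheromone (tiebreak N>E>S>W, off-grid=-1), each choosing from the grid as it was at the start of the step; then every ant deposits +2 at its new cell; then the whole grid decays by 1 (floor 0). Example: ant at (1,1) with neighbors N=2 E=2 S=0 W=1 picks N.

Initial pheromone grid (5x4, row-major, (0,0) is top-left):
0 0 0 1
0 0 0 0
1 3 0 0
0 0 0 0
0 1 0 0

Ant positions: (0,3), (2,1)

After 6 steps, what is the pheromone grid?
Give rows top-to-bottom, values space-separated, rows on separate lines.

After step 1: ants at (1,3),(2,0)
  0 0 0 0
  0 0 0 1
  2 2 0 0
  0 0 0 0
  0 0 0 0
After step 2: ants at (0,3),(2,1)
  0 0 0 1
  0 0 0 0
  1 3 0 0
  0 0 0 0
  0 0 0 0
After step 3: ants at (1,3),(2,0)
  0 0 0 0
  0 0 0 1
  2 2 0 0
  0 0 0 0
  0 0 0 0
After step 4: ants at (0,3),(2,1)
  0 0 0 1
  0 0 0 0
  1 3 0 0
  0 0 0 0
  0 0 0 0
After step 5: ants at (1,3),(2,0)
  0 0 0 0
  0 0 0 1
  2 2 0 0
  0 0 0 0
  0 0 0 0
After step 6: ants at (0,3),(2,1)
  0 0 0 1
  0 0 0 0
  1 3 0 0
  0 0 0 0
  0 0 0 0

0 0 0 1
0 0 0 0
1 3 0 0
0 0 0 0
0 0 0 0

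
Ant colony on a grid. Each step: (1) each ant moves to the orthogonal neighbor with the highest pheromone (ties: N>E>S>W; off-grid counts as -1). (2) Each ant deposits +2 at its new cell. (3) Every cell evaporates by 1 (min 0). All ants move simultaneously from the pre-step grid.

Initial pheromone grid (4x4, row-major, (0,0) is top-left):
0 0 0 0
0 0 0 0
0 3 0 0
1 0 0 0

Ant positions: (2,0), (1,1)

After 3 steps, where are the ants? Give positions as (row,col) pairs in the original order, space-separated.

Step 1: ant0:(2,0)->E->(2,1) | ant1:(1,1)->S->(2,1)
  grid max=6 at (2,1)
Step 2: ant0:(2,1)->N->(1,1) | ant1:(2,1)->N->(1,1)
  grid max=5 at (2,1)
Step 3: ant0:(1,1)->S->(2,1) | ant1:(1,1)->S->(2,1)
  grid max=8 at (2,1)

(2,1) (2,1)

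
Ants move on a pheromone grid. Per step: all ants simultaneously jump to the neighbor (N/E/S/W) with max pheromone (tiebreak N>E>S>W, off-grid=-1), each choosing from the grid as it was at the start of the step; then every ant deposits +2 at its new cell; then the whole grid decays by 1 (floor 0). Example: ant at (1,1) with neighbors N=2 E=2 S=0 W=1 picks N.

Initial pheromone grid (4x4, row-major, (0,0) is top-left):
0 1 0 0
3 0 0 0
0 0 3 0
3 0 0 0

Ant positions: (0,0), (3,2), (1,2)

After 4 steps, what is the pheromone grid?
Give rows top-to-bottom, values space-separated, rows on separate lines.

After step 1: ants at (1,0),(2,2),(2,2)
  0 0 0 0
  4 0 0 0
  0 0 6 0
  2 0 0 0
After step 2: ants at (0,0),(1,2),(1,2)
  1 0 0 0
  3 0 3 0
  0 0 5 0
  1 0 0 0
After step 3: ants at (1,0),(2,2),(2,2)
  0 0 0 0
  4 0 2 0
  0 0 8 0
  0 0 0 0
After step 4: ants at (0,0),(1,2),(1,2)
  1 0 0 0
  3 0 5 0
  0 0 7 0
  0 0 0 0

1 0 0 0
3 0 5 0
0 0 7 0
0 0 0 0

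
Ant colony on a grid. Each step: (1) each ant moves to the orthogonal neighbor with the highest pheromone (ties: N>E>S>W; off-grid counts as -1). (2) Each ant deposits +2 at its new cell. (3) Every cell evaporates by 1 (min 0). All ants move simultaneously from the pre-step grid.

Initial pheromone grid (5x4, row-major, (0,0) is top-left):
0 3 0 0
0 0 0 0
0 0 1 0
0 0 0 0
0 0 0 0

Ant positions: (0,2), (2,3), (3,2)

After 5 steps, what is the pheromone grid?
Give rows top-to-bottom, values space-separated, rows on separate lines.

After step 1: ants at (0,1),(2,2),(2,2)
  0 4 0 0
  0 0 0 0
  0 0 4 0
  0 0 0 0
  0 0 0 0
After step 2: ants at (0,2),(1,2),(1,2)
  0 3 1 0
  0 0 3 0
  0 0 3 0
  0 0 0 0
  0 0 0 0
After step 3: ants at (1,2),(2,2),(2,2)
  0 2 0 0
  0 0 4 0
  0 0 6 0
  0 0 0 0
  0 0 0 0
After step 4: ants at (2,2),(1,2),(1,2)
  0 1 0 0
  0 0 7 0
  0 0 7 0
  0 0 0 0
  0 0 0 0
After step 5: ants at (1,2),(2,2),(2,2)
  0 0 0 0
  0 0 8 0
  0 0 10 0
  0 0 0 0
  0 0 0 0

0 0 0 0
0 0 8 0
0 0 10 0
0 0 0 0
0 0 0 0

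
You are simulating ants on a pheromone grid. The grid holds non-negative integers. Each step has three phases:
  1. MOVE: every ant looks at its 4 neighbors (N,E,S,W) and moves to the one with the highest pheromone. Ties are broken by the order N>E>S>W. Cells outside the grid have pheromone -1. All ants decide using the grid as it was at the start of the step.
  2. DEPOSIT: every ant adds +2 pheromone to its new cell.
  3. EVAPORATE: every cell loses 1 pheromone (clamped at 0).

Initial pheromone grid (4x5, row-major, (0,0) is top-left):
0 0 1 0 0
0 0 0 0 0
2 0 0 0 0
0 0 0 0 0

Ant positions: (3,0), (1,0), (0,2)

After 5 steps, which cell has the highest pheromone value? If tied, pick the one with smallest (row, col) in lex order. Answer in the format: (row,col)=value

Step 1: ant0:(3,0)->N->(2,0) | ant1:(1,0)->S->(2,0) | ant2:(0,2)->E->(0,3)
  grid max=5 at (2,0)
Step 2: ant0:(2,0)->N->(1,0) | ant1:(2,0)->N->(1,0) | ant2:(0,3)->E->(0,4)
  grid max=4 at (2,0)
Step 3: ant0:(1,0)->S->(2,0) | ant1:(1,0)->S->(2,0) | ant2:(0,4)->S->(1,4)
  grid max=7 at (2,0)
Step 4: ant0:(2,0)->N->(1,0) | ant1:(2,0)->N->(1,0) | ant2:(1,4)->N->(0,4)
  grid max=6 at (2,0)
Step 5: ant0:(1,0)->S->(2,0) | ant1:(1,0)->S->(2,0) | ant2:(0,4)->S->(1,4)
  grid max=9 at (2,0)
Final grid:
  0 0 0 0 0
  4 0 0 0 1
  9 0 0 0 0
  0 0 0 0 0
Max pheromone 9 at (2,0)

Answer: (2,0)=9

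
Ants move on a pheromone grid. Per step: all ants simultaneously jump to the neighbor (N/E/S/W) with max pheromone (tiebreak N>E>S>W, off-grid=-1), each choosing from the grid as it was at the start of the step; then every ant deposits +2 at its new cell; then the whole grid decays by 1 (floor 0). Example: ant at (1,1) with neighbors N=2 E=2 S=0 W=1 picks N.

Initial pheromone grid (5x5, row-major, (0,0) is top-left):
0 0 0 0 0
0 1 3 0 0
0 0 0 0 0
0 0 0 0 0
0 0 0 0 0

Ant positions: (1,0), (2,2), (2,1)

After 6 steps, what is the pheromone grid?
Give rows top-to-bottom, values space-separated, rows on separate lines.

After step 1: ants at (1,1),(1,2),(1,1)
  0 0 0 0 0
  0 4 4 0 0
  0 0 0 0 0
  0 0 0 0 0
  0 0 0 0 0
After step 2: ants at (1,2),(1,1),(1,2)
  0 0 0 0 0
  0 5 7 0 0
  0 0 0 0 0
  0 0 0 0 0
  0 0 0 0 0
After step 3: ants at (1,1),(1,2),(1,1)
  0 0 0 0 0
  0 8 8 0 0
  0 0 0 0 0
  0 0 0 0 0
  0 0 0 0 0
After step 4: ants at (1,2),(1,1),(1,2)
  0 0 0 0 0
  0 9 11 0 0
  0 0 0 0 0
  0 0 0 0 0
  0 0 0 0 0
After step 5: ants at (1,1),(1,2),(1,1)
  0 0 0 0 0
  0 12 12 0 0
  0 0 0 0 0
  0 0 0 0 0
  0 0 0 0 0
After step 6: ants at (1,2),(1,1),(1,2)
  0 0 0 0 0
  0 13 15 0 0
  0 0 0 0 0
  0 0 0 0 0
  0 0 0 0 0

0 0 0 0 0
0 13 15 0 0
0 0 0 0 0
0 0 0 0 0
0 0 0 0 0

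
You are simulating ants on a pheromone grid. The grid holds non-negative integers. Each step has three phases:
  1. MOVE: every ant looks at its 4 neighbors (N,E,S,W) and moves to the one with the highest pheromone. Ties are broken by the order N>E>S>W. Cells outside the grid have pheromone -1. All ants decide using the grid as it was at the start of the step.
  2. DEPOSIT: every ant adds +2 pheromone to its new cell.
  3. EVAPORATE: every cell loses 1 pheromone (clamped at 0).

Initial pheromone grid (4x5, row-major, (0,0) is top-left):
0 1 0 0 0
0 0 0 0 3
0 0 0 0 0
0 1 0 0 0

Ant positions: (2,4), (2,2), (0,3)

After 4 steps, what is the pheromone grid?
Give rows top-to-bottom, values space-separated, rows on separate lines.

After step 1: ants at (1,4),(1,2),(0,4)
  0 0 0 0 1
  0 0 1 0 4
  0 0 0 0 0
  0 0 0 0 0
After step 2: ants at (0,4),(0,2),(1,4)
  0 0 1 0 2
  0 0 0 0 5
  0 0 0 0 0
  0 0 0 0 0
After step 3: ants at (1,4),(0,3),(0,4)
  0 0 0 1 3
  0 0 0 0 6
  0 0 0 0 0
  0 0 0 0 0
After step 4: ants at (0,4),(0,4),(1,4)
  0 0 0 0 6
  0 0 0 0 7
  0 0 0 0 0
  0 0 0 0 0

0 0 0 0 6
0 0 0 0 7
0 0 0 0 0
0 0 0 0 0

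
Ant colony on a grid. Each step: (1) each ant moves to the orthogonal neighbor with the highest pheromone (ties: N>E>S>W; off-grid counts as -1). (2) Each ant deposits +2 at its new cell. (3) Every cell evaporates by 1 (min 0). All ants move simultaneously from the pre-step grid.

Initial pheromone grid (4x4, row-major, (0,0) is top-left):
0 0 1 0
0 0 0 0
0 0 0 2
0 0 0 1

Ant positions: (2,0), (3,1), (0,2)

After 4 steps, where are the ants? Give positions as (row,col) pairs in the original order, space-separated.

Step 1: ant0:(2,0)->N->(1,0) | ant1:(3,1)->N->(2,1) | ant2:(0,2)->E->(0,3)
  grid max=1 at (0,3)
Step 2: ant0:(1,0)->N->(0,0) | ant1:(2,1)->N->(1,1) | ant2:(0,3)->S->(1,3)
  grid max=1 at (0,0)
Step 3: ant0:(0,0)->E->(0,1) | ant1:(1,1)->N->(0,1) | ant2:(1,3)->N->(0,3)
  grid max=3 at (0,1)
Step 4: ant0:(0,1)->E->(0,2) | ant1:(0,1)->E->(0,2) | ant2:(0,3)->S->(1,3)
  grid max=3 at (0,2)

(0,2) (0,2) (1,3)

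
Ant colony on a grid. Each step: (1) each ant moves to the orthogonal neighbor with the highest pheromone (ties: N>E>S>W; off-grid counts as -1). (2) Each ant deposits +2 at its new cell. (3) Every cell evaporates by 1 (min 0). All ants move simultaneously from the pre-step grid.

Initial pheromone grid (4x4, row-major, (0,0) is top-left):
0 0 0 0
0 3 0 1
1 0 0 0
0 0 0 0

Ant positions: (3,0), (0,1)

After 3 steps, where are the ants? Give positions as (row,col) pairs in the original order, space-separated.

Step 1: ant0:(3,0)->N->(2,0) | ant1:(0,1)->S->(1,1)
  grid max=4 at (1,1)
Step 2: ant0:(2,0)->N->(1,0) | ant1:(1,1)->N->(0,1)
  grid max=3 at (1,1)
Step 3: ant0:(1,0)->E->(1,1) | ant1:(0,1)->S->(1,1)
  grid max=6 at (1,1)

(1,1) (1,1)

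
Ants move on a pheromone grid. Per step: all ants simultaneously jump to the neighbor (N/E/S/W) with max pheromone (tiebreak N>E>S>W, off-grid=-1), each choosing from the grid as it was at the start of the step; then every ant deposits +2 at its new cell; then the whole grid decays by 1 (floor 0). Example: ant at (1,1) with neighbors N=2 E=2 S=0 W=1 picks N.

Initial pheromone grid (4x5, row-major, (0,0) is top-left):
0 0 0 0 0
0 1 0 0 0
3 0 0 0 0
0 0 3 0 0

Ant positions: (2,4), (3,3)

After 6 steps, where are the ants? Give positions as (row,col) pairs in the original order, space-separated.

Step 1: ant0:(2,4)->N->(1,4) | ant1:(3,3)->W->(3,2)
  grid max=4 at (3,2)
Step 2: ant0:(1,4)->N->(0,4) | ant1:(3,2)->N->(2,2)
  grid max=3 at (3,2)
Step 3: ant0:(0,4)->S->(1,4) | ant1:(2,2)->S->(3,2)
  grid max=4 at (3,2)
Step 4: ant0:(1,4)->N->(0,4) | ant1:(3,2)->N->(2,2)
  grid max=3 at (3,2)
Step 5: ant0:(0,4)->S->(1,4) | ant1:(2,2)->S->(3,2)
  grid max=4 at (3,2)
Step 6: ant0:(1,4)->N->(0,4) | ant1:(3,2)->N->(2,2)
  grid max=3 at (3,2)

(0,4) (2,2)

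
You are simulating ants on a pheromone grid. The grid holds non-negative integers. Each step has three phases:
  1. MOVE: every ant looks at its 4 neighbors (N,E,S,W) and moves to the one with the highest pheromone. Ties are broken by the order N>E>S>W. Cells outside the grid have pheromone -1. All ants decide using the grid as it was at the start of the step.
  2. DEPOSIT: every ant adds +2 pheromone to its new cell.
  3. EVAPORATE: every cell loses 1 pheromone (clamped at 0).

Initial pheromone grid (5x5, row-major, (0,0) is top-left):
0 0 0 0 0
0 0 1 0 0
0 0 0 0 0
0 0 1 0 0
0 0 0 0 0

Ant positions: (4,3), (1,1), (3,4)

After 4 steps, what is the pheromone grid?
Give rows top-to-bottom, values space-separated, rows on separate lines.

After step 1: ants at (3,3),(1,2),(2,4)
  0 0 0 0 0
  0 0 2 0 0
  0 0 0 0 1
  0 0 0 1 0
  0 0 0 0 0
After step 2: ants at (2,3),(0,2),(1,4)
  0 0 1 0 0
  0 0 1 0 1
  0 0 0 1 0
  0 0 0 0 0
  0 0 0 0 0
After step 3: ants at (1,3),(1,2),(0,4)
  0 0 0 0 1
  0 0 2 1 0
  0 0 0 0 0
  0 0 0 0 0
  0 0 0 0 0
After step 4: ants at (1,2),(1,3),(1,4)
  0 0 0 0 0
  0 0 3 2 1
  0 0 0 0 0
  0 0 0 0 0
  0 0 0 0 0

0 0 0 0 0
0 0 3 2 1
0 0 0 0 0
0 0 0 0 0
0 0 0 0 0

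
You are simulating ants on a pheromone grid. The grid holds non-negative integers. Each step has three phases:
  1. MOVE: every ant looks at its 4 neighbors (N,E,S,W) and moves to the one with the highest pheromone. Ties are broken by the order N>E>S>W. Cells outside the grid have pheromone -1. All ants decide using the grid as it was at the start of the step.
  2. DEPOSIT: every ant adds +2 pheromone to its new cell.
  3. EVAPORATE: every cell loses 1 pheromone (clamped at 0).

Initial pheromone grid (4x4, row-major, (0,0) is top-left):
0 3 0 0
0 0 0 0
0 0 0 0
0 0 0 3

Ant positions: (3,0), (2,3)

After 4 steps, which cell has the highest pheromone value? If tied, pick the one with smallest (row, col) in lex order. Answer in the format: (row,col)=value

Step 1: ant0:(3,0)->N->(2,0) | ant1:(2,3)->S->(3,3)
  grid max=4 at (3,3)
Step 2: ant0:(2,0)->N->(1,0) | ant1:(3,3)->N->(2,3)
  grid max=3 at (3,3)
Step 3: ant0:(1,0)->N->(0,0) | ant1:(2,3)->S->(3,3)
  grid max=4 at (3,3)
Step 4: ant0:(0,0)->E->(0,1) | ant1:(3,3)->N->(2,3)
  grid max=3 at (3,3)
Final grid:
  0 1 0 0
  0 0 0 0
  0 0 0 1
  0 0 0 3
Max pheromone 3 at (3,3)

Answer: (3,3)=3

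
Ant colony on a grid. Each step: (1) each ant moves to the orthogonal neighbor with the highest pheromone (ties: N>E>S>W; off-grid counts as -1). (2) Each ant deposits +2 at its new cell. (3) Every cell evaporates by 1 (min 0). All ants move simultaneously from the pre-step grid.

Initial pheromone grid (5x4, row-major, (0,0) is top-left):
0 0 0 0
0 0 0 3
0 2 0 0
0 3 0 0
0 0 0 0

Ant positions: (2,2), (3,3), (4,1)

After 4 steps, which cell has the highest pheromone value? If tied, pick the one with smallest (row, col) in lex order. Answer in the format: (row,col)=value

Answer: (3,1)=7

Derivation:
Step 1: ant0:(2,2)->W->(2,1) | ant1:(3,3)->N->(2,3) | ant2:(4,1)->N->(3,1)
  grid max=4 at (3,1)
Step 2: ant0:(2,1)->S->(3,1) | ant1:(2,3)->N->(1,3) | ant2:(3,1)->N->(2,1)
  grid max=5 at (3,1)
Step 3: ant0:(3,1)->N->(2,1) | ant1:(1,3)->N->(0,3) | ant2:(2,1)->S->(3,1)
  grid max=6 at (3,1)
Step 4: ant0:(2,1)->S->(3,1) | ant1:(0,3)->S->(1,3) | ant2:(3,1)->N->(2,1)
  grid max=7 at (3,1)
Final grid:
  0 0 0 0
  0 0 0 3
  0 6 0 0
  0 7 0 0
  0 0 0 0
Max pheromone 7 at (3,1)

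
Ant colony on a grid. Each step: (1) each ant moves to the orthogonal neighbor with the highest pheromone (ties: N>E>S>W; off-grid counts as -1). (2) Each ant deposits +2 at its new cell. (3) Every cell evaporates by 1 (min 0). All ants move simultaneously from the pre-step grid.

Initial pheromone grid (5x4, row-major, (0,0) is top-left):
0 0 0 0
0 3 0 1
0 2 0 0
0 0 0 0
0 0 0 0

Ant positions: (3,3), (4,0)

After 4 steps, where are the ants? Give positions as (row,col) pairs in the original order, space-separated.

Step 1: ant0:(3,3)->N->(2,3) | ant1:(4,0)->N->(3,0)
  grid max=2 at (1,1)
Step 2: ant0:(2,3)->N->(1,3) | ant1:(3,0)->N->(2,0)
  grid max=1 at (1,1)
Step 3: ant0:(1,3)->N->(0,3) | ant1:(2,0)->N->(1,0)
  grid max=1 at (0,3)
Step 4: ant0:(0,3)->S->(1,3) | ant1:(1,0)->N->(0,0)
  grid max=1 at (0,0)

(1,3) (0,0)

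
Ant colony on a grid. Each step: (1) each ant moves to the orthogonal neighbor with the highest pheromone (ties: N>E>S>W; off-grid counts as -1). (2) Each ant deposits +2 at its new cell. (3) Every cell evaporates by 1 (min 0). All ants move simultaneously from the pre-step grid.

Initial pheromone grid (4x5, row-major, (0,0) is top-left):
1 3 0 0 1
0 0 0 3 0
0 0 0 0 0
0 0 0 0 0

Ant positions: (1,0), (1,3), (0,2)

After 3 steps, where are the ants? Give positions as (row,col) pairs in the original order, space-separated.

Step 1: ant0:(1,0)->N->(0,0) | ant1:(1,3)->N->(0,3) | ant2:(0,2)->W->(0,1)
  grid max=4 at (0,1)
Step 2: ant0:(0,0)->E->(0,1) | ant1:(0,3)->S->(1,3) | ant2:(0,1)->W->(0,0)
  grid max=5 at (0,1)
Step 3: ant0:(0,1)->W->(0,0) | ant1:(1,3)->N->(0,3) | ant2:(0,0)->E->(0,1)
  grid max=6 at (0,1)

(0,0) (0,3) (0,1)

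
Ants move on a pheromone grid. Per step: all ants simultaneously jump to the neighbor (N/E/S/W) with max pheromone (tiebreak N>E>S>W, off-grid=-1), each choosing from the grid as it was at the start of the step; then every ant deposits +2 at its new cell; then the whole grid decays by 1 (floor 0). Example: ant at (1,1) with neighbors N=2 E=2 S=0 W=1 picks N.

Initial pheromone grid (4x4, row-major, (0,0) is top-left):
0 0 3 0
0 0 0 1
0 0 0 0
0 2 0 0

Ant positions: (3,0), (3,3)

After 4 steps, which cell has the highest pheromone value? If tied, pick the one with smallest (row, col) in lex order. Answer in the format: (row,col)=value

Answer: (3,1)=2

Derivation:
Step 1: ant0:(3,0)->E->(3,1) | ant1:(3,3)->N->(2,3)
  grid max=3 at (3,1)
Step 2: ant0:(3,1)->N->(2,1) | ant1:(2,3)->N->(1,3)
  grid max=2 at (3,1)
Step 3: ant0:(2,1)->S->(3,1) | ant1:(1,3)->N->(0,3)
  grid max=3 at (3,1)
Step 4: ant0:(3,1)->N->(2,1) | ant1:(0,3)->S->(1,3)
  grid max=2 at (3,1)
Final grid:
  0 0 0 0
  0 0 0 1
  0 1 0 0
  0 2 0 0
Max pheromone 2 at (3,1)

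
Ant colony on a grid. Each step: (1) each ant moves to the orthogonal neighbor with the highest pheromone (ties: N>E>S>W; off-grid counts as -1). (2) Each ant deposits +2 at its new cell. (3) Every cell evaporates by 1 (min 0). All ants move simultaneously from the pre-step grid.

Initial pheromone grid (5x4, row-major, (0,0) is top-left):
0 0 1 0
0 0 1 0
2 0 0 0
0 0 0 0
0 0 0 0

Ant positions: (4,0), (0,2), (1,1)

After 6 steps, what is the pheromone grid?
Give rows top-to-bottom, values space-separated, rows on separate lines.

After step 1: ants at (3,0),(1,2),(1,2)
  0 0 0 0
  0 0 4 0
  1 0 0 0
  1 0 0 0
  0 0 0 0
After step 2: ants at (2,0),(0,2),(0,2)
  0 0 3 0
  0 0 3 0
  2 0 0 0
  0 0 0 0
  0 0 0 0
After step 3: ants at (1,0),(1,2),(1,2)
  0 0 2 0
  1 0 6 0
  1 0 0 0
  0 0 0 0
  0 0 0 0
After step 4: ants at (2,0),(0,2),(0,2)
  0 0 5 0
  0 0 5 0
  2 0 0 0
  0 0 0 0
  0 0 0 0
After step 5: ants at (1,0),(1,2),(1,2)
  0 0 4 0
  1 0 8 0
  1 0 0 0
  0 0 0 0
  0 0 0 0
After step 6: ants at (2,0),(0,2),(0,2)
  0 0 7 0
  0 0 7 0
  2 0 0 0
  0 0 0 0
  0 0 0 0

0 0 7 0
0 0 7 0
2 0 0 0
0 0 0 0
0 0 0 0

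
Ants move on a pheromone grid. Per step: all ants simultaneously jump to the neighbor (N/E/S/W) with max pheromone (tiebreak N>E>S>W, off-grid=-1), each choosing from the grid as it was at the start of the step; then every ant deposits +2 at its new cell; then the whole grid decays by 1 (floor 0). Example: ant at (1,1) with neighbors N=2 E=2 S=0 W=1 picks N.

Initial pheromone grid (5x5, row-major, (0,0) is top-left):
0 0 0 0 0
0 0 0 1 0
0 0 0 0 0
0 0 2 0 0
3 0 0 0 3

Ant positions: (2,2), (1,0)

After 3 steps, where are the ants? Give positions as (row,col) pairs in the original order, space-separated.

Step 1: ant0:(2,2)->S->(3,2) | ant1:(1,0)->N->(0,0)
  grid max=3 at (3,2)
Step 2: ant0:(3,2)->N->(2,2) | ant1:(0,0)->E->(0,1)
  grid max=2 at (3,2)
Step 3: ant0:(2,2)->S->(3,2) | ant1:(0,1)->E->(0,2)
  grid max=3 at (3,2)

(3,2) (0,2)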